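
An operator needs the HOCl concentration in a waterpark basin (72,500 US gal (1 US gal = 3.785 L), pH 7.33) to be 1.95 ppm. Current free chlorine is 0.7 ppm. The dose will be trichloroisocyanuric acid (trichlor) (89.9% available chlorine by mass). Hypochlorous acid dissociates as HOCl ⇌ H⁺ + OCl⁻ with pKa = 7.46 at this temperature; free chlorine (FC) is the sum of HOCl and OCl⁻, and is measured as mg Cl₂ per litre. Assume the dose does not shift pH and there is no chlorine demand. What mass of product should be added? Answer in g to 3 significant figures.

Volume: 72,500 US gal × 3.785 L/gal = 274,412 L.
[OCl⁻]/[HOCl] = 10^(pH − pKa) = 10^(7.33 − 7.46) = 0.7413; fraction as HOCl = 1/(1 + 0.7413) = 0.5743.
Free chlorine required for 1.95 ppm HOCl: 1.95 / 0.5743 = 3.396 ppm.
FC to add: 3.396 − 0.7 = 2.696 mg/L as Cl₂.
Cl₂ equivalent: 2.696 mg/L × 274,412 L = 739.7 g.
Product at 89.9% available Cl: 739.7 / 0.899 = 822.8 g.

823 g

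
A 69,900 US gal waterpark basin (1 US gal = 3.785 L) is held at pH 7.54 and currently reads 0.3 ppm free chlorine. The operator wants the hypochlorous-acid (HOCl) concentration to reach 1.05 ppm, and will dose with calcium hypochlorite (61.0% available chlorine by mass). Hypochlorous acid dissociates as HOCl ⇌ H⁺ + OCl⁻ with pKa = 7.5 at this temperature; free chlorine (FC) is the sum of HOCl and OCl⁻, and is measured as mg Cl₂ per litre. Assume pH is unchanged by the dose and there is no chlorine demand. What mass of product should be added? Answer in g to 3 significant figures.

Volume: 69,900 US gal × 3.785 L/gal = 264,572 L.
[OCl⁻]/[HOCl] = 10^(pH − pKa) = 10^(7.54 − 7.5) = 1.096; fraction as HOCl = 1/(1 + 1.096) = 0.477.
Free chlorine required for 1.05 ppm HOCl: 1.05 / 0.477 = 2.201 ppm.
FC to add: 2.201 − 0.3 = 1.901 mg/L as Cl₂.
Cl₂ equivalent: 1.901 mg/L × 264,572 L = 503 g.
Product at 61.0% available Cl: 503 / 0.61 = 824.6 g.

825 g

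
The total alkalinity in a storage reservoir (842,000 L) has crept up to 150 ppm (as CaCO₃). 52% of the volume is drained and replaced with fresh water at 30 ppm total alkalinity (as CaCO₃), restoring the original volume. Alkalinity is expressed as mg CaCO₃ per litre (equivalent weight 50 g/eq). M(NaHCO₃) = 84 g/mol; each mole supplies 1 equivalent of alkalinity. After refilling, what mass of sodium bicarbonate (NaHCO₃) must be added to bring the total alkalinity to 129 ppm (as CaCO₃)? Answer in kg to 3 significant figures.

58.6 kg

After draining 52% and refilling: 150 × 0.48 + 30 × 0.52 = 87.6 ppm.
Deficit to target: 129 − 87.6 = 41.4 mg/L.
As CaCO₃: 41.4 mg/L × 842,000 L = 34,860 g; ÷ 50 g/eq ÷ 1 = 697.2 mol NaHCO₃.
Mass: 697.2 × 84 = 58,560 g.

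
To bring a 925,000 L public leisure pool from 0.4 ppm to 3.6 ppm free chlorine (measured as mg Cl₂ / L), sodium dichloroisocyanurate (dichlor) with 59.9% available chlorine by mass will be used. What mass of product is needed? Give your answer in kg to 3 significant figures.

4.94 kg

Chlorine deficit: 3.6 − 0.4 = 3.2 ppm = 3.2 mg/L as Cl₂.
Cl₂ equivalent needed: 3.2 mg/L × 925,000 L = 2,960,000 mg = 2960 g.
Product at 59.9% available chlorine: 2960 / 0.599 = 4942 g.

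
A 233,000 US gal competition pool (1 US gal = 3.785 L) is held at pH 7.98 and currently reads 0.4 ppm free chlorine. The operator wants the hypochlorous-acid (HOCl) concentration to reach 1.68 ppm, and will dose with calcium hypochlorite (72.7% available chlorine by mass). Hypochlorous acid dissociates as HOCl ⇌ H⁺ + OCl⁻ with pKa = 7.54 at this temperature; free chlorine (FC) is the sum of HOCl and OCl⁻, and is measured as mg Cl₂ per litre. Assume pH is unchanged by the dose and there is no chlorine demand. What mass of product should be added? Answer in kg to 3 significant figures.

7.17 kg

Volume: 233,000 US gal × 3.785 L/gal = 881,905 L.
[OCl⁻]/[HOCl] = 10^(pH − pKa) = 10^(7.98 − 7.54) = 2.754; fraction as HOCl = 1/(1 + 2.754) = 0.2664.
Free chlorine required for 1.68 ppm HOCl: 1.68 / 0.2664 = 6.307 ppm.
FC to add: 6.307 − 0.4 = 5.907 mg/L as Cl₂.
Cl₂ equivalent: 5.907 mg/L × 881,905 L = 5210 g.
Product at 72.7% available Cl: 5210 / 0.727 = 7166 g.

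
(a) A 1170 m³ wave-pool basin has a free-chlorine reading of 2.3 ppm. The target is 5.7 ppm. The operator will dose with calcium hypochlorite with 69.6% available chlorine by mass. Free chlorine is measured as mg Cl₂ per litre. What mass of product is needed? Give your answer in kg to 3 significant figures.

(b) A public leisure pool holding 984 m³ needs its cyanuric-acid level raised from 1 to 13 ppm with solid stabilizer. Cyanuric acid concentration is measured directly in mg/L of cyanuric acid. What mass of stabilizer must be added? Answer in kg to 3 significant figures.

(a) 5.72 kg; (b) 11.8 kg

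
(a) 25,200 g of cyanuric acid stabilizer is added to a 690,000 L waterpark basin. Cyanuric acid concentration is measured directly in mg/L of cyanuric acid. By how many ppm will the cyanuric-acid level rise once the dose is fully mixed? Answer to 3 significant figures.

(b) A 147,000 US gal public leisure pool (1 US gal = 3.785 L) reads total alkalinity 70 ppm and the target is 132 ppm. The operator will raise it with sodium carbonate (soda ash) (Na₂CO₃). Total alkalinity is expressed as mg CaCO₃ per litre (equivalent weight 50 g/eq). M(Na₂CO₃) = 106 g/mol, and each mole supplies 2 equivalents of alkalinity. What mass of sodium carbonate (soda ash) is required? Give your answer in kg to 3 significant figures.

(a) 36.5 ppm; (b) 36.6 kg

(a) Rise: 25,200 g / 690,000 L × 1000 = 36.52 mg/L.

(b) Volume: 147,000 US gal × 3.785 L/gal = 556,395 L.
(b) Alkalinity to add: (132 − 70) = 62 mg/L as CaCO₃ × 556,395 L = 34,500 g as CaCO₃.
(b) Equivalents: 34,500 g ÷ 50 g/eq = 689.9 eq.
(b) Each mole of Na₂CO₃ supplies 2 eq, so 689.9 / 2 = 345 mol.
(b) Mass: 345 mol × 106 g/mol = 36,570 g.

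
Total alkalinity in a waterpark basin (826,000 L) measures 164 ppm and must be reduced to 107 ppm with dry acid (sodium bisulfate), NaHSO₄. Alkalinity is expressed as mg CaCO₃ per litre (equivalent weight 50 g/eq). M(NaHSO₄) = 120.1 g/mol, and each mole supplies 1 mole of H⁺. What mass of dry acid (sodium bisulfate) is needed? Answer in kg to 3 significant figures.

Alkalinity to neutralize: (164 − 107) = 57 mg/L as CaCO₃ × 826,000 L = 47,080 g as CaCO₃.
Equivalents of H⁺ required: 47,080 ÷ 50 g/eq = 941.6 eq = 941.6 mol NaHSO₄.
Mass of NaHSO₄: 941.6 × 120.1 = 113,100 g.

113 kg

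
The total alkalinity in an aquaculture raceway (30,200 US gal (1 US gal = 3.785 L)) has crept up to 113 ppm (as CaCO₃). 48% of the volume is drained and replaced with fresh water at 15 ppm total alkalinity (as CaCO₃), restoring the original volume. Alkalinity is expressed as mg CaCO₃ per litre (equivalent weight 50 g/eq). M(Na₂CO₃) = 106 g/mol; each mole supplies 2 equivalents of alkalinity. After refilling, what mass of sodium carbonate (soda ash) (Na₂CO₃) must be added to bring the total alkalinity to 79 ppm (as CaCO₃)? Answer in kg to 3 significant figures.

1.58 kg

Volume: 30,200 US gal × 3.785 L/gal = 114,307 L.
After draining 48% and refilling: 113 × 0.52 + 15 × 0.48 = 65.96 ppm.
Deficit to target: 79 − 65.96 = 13.04 mg/L.
As CaCO₃: 13.04 mg/L × 114,307 L = 1491 g; ÷ 50 g/eq ÷ 2 = 14.91 mol Na₂CO₃.
Mass: 14.91 × 106 = 1580 g.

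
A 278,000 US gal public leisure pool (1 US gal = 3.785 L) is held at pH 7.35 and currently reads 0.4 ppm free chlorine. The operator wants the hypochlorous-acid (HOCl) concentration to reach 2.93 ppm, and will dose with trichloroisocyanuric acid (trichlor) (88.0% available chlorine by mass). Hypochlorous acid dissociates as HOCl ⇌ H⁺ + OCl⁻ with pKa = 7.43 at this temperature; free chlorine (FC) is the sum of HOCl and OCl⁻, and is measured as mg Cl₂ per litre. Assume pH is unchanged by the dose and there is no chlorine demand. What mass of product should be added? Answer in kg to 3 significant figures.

5.94 kg

Volume: 278,000 US gal × 3.785 L/gal = 1,052,230 L.
[OCl⁻]/[HOCl] = 10^(pH − pKa) = 10^(7.35 − 7.43) = 0.8318; fraction as HOCl = 1/(1 + 0.8318) = 0.5459.
Free chlorine required for 2.93 ppm HOCl: 2.93 / 0.5459 = 5.367 ppm.
FC to add: 5.367 − 0.4 = 4.967 mg/L as Cl₂.
Cl₂ equivalent: 4.967 mg/L × 1,052,230 L = 5226 g.
Product at 88.0% available Cl: 5226 / 0.88 = 5939 g.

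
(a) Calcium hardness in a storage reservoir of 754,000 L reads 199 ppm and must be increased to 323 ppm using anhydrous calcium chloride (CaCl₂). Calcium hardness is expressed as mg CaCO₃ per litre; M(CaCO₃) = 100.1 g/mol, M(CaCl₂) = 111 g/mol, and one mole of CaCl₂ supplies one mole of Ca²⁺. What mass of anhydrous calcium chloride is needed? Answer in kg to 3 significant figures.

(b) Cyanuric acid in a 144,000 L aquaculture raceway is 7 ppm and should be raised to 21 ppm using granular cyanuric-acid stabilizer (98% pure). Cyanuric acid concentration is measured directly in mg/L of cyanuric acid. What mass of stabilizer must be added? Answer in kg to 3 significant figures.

(a) 104 kg; (b) 2.06 kg

(a) Hardness to add: (323 − 199) = 124 mg/L as CaCO₃ × 754,000 L = 93,500 g as CaCO₃.
(a) Moles of Ca²⁺ (1 mol Ca²⁺ ≡ 1 mol CaCO₃): 93,500 / 100.1 g/mol = 934 mol.
(a) Mass of CaCl₂: 934 × 111 = 103,700 g.

(b) CYA to add: (21 − 7) = 14 mg/L × 144,000 L = 2016 g cyanuric acid.
(b) At 98% purity: 2016 / 0.98 = 2057 g product.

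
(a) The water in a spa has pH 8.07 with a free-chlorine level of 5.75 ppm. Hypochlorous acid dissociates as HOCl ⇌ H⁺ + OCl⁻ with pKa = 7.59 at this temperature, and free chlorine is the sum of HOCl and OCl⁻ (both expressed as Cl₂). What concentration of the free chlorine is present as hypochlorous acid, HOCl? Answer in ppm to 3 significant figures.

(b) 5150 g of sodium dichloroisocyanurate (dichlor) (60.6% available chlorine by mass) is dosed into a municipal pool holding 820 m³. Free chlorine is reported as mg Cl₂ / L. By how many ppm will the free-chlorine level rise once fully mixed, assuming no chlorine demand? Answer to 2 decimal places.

(a) 1.43 ppm; (b) 3.81 ppm

(a) [OCl⁻]/[HOCl] = 10^(pH − pKa) = 10^(8.07 − 7.59) = 10^0.48 = 3.02.
(a) Fraction as HOCl = 1 / (1 + 3.02) = 0.2488.
(a) HOCl = 0.2488 × 5.75 ppm = 1.43 ppm.

(b) Volume: 820 m³ = 820,000 L.
(b) Available chlorine delivered: 5150 g × 0.606 = 3121 g as Cl₂.
(b) Concentration rise: 3121 g / 820,000 L = 3.806 mg/L = 3.81 ppm.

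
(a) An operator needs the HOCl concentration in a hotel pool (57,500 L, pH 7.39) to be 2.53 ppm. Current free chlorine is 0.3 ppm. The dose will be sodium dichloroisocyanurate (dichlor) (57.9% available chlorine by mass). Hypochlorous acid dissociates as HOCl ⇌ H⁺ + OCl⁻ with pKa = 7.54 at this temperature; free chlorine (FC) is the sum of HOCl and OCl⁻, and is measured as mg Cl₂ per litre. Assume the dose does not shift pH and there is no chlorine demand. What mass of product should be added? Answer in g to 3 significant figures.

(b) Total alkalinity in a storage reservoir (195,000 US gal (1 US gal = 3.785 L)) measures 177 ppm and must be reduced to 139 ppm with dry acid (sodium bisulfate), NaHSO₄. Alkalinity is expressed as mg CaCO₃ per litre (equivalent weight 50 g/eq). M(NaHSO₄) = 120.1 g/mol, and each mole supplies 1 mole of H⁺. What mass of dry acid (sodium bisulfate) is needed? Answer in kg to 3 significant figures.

(a) 399 g; (b) 67.4 kg

(a) [OCl⁻]/[HOCl] = 10^(pH − pKa) = 10^(7.39 − 7.54) = 0.7079; fraction as HOCl = 1/(1 + 0.7079) = 0.5855.
(a) Free chlorine required for 2.53 ppm HOCl: 2.53 / 0.5855 = 4.321 ppm.
(a) FC to add: 4.321 − 0.3 = 4.021 mg/L as Cl₂.
(a) Cl₂ equivalent: 4.021 mg/L × 57,500 L = 231.2 g.
(a) Product at 57.9% available Cl: 231.2 / 0.579 = 399.3 g.

(b) Volume: 195,000 US gal × 3.785 L/gal = 738,075 L.
(b) Alkalinity to neutralize: (177 − 139) = 38 mg/L as CaCO₃ × 738,075 L = 28,050 g as CaCO₃.
(b) Equivalents of H⁺ required: 28,050 ÷ 50 g/eq = 560.9 eq = 560.9 mol NaHSO₄.
(b) Mass of NaHSO₄: 560.9 × 120.1 = 67,370 g.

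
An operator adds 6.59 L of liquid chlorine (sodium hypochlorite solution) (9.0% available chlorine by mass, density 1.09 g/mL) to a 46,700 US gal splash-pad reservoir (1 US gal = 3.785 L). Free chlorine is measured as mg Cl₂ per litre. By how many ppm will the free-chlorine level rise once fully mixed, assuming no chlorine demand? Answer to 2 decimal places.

Volume: 46,700 US gal × 3.785 L/gal = 176,760 L.
Mass of solution: 6.59 L × 1000 mL/L × 1.09 g/mL = 7183 g.
Available chlorine delivered: 7183 g × 0.09 = 646.5 g as Cl₂.
Concentration rise: 646.5 g / 176,760 L = 3.657 mg/L = 3.66 ppm.

3.66 ppm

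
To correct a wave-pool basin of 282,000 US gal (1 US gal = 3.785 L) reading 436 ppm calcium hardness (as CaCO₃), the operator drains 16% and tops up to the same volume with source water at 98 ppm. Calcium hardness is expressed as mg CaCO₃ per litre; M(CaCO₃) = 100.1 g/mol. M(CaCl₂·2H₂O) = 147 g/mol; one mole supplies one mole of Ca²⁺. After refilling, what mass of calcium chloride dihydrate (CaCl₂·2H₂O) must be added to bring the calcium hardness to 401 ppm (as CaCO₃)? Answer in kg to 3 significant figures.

29.9 kg

Volume: 282,000 US gal × 3.785 L/gal = 1,067,370 L.
After draining 16% and refilling: 436 × 0.84 + 98 × 0.16 = 381.92 ppm.
Deficit to target: 401 − 381.92 = 19.08 mg/L.
As CaCO₃: 19.08 mg/L × 1,067,370 L = 20,370 g; ÷ 100.1 = 203.5 mol Ca²⁺.
Mass: 203.5 × 147 = 29,910 g.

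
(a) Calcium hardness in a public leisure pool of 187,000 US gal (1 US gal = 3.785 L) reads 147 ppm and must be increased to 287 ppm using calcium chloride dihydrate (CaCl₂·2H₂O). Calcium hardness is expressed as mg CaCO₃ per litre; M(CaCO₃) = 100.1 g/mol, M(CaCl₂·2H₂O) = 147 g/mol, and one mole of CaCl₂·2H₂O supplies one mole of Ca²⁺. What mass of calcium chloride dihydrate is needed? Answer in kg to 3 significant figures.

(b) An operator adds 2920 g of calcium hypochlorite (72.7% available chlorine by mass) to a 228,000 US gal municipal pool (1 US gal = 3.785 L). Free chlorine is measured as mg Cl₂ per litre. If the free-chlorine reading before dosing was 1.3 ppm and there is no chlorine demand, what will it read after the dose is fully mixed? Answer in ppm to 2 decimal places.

(a) 146 kg; (b) 3.76 ppm

(a) Volume: 187,000 US gal × 3.785 L/gal = 707,795 L.
(a) Hardness to add: (287 − 147) = 140 mg/L as CaCO₃ × 707,795 L = 99,090 g as CaCO₃.
(a) Moles of Ca²⁺ (1 mol Ca²⁺ ≡ 1 mol CaCO₃): 99,090 / 100.1 g/mol = 989.9 mol.
(a) Mass of CaCl₂·2H₂O: 989.9 × 147 = 145,500 g.

(b) Volume: 228,000 US gal × 3.785 L/gal = 862,980 L.
(b) Available chlorine delivered: 2920 g × 0.727 = 2123 g as Cl₂.
(b) Concentration rise: 2123 g / 862,980 L = 2.46 mg/L = 2.46 ppm.
(b) Final FC: 1.3 + 2.46 = 3.76 ppm.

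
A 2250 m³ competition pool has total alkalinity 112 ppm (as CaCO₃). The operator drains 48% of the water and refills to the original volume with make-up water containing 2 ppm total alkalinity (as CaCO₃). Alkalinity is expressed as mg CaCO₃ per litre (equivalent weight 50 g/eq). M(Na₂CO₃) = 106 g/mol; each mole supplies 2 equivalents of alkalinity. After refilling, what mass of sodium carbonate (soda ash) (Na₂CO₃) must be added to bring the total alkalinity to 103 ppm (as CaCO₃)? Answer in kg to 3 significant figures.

Volume: 2250 m³ = 2,250,000 L.
After draining 48% and refilling: 112 × 0.52 + 2 × 0.48 = 59.2 ppm.
Deficit to target: 103 − 59.2 = 43.8 mg/L.
As CaCO₃: 43.8 mg/L × 2,250,000 L = 98,550 g; ÷ 50 g/eq ÷ 2 = 985.5 mol Na₂CO₃.
Mass: 985.5 × 106 = 104,500 g.

104 kg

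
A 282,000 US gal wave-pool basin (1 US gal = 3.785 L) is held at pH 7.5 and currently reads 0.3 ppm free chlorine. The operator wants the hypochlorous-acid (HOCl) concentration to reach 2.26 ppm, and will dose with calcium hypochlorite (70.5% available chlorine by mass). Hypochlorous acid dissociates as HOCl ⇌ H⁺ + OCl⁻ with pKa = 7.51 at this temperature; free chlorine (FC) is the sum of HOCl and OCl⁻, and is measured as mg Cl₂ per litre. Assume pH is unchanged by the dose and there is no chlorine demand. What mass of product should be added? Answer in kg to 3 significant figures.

Volume: 282,000 US gal × 3.785 L/gal = 1,067,370 L.
[OCl⁻]/[HOCl] = 10^(pH − pKa) = 10^(7.5 − 7.51) = 0.9772; fraction as HOCl = 1/(1 + 0.9772) = 0.5058.
Free chlorine required for 2.26 ppm HOCl: 2.26 / 0.5058 = 4.469 ppm.
FC to add: 4.469 − 0.3 = 4.169 mg/L as Cl₂.
Cl₂ equivalent: 4.169 mg/L × 1,067,370 L = 4449 g.
Product at 70.5% available Cl: 4449 / 0.705 = 6311 g.

6.31 kg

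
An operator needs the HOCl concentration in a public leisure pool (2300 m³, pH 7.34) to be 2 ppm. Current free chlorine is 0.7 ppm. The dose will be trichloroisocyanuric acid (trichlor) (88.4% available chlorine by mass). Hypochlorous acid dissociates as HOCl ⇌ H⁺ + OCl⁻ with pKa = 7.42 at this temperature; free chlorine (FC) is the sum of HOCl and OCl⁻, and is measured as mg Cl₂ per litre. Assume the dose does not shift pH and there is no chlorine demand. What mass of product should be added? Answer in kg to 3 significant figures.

Volume: 2300 m³ = 2,300,000 L.
[OCl⁻]/[HOCl] = 10^(pH − pKa) = 10^(7.34 − 7.42) = 0.8318; fraction as HOCl = 1/(1 + 0.8318) = 0.5459.
Free chlorine required for 2 ppm HOCl: 2 / 0.5459 = 3.664 ppm.
FC to add: 3.664 − 0.7 = 2.964 mg/L as Cl₂.
Cl₂ equivalent: 2.964 mg/L × 2,300,000 L = 6816 g.
Product at 88.4% available Cl: 6816 / 0.884 = 7711 g.

7.71 kg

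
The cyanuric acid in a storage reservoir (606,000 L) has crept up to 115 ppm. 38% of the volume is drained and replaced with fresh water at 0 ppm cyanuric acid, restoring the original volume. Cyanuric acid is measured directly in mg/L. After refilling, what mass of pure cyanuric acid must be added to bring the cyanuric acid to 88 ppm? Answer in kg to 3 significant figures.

After draining 38% and refilling: 115 × 0.62 + 0 × 0.38 = 71.3 ppm.
Deficit to target: 88 − 71.3 = 16.7 mg/L.
Mass: 16.7 mg/L × 606,000 L = 10,120 g cyanuric acid.

10.1 kg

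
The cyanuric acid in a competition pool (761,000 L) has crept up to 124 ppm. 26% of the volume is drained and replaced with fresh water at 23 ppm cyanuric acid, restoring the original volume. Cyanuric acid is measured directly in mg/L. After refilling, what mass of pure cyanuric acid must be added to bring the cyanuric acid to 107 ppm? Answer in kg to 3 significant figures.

7.05 kg

After draining 26% and refilling: 124 × 0.74 + 23 × 0.26 = 97.74 ppm.
Deficit to target: 107 − 97.74 = 9.26 mg/L.
Mass: 9.26 mg/L × 761,000 L = 7047 g cyanuric acid.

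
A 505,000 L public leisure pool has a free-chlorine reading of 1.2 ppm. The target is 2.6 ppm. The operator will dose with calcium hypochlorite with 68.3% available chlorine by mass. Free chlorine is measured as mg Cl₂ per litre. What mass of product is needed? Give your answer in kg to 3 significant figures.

1.04 kg

Chlorine deficit: 2.6 − 1.2 = 1.4 ppm = 1.4 mg/L as Cl₂.
Cl₂ equivalent needed: 1.4 mg/L × 505,000 L = 707,000 mg = 707 g.
Product at 68.3% available chlorine: 707 / 0.683 = 1035 g.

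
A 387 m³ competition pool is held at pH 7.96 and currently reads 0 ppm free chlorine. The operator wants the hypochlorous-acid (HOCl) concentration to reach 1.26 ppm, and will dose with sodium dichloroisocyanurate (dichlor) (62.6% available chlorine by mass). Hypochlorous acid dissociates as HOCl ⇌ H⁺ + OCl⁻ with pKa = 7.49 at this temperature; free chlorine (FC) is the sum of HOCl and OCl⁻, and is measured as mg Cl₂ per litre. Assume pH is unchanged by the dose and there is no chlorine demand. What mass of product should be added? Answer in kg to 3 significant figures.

3.08 kg

Volume: 387 m³ = 387,000 L.
[OCl⁻]/[HOCl] = 10^(pH − pKa) = 10^(7.96 − 7.49) = 2.951; fraction as HOCl = 1/(1 + 2.951) = 0.2531.
Free chlorine required for 1.26 ppm HOCl: 1.26 / 0.2531 = 4.979 ppm.
FC to add: 4.979 − 0 = 4.979 mg/L as Cl₂.
Cl₂ equivalent: 4.979 mg/L × 387,000 L = 1927 g.
Product at 62.6% available Cl: 1927 / 0.626 = 3078 g.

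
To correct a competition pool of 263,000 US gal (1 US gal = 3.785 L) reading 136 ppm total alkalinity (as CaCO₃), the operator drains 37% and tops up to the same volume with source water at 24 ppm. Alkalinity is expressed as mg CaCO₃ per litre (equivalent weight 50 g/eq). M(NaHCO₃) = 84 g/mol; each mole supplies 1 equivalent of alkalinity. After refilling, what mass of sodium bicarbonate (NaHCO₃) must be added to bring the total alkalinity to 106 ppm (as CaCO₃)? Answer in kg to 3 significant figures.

19.1 kg

Volume: 263,000 US gal × 3.785 L/gal = 995,455 L.
After draining 37% and refilling: 136 × 0.63 + 24 × 0.37 = 94.56 ppm.
Deficit to target: 106 − 94.56 = 11.44 mg/L.
As CaCO₃: 11.44 mg/L × 995,455 L = 11,390 g; ÷ 50 g/eq ÷ 1 = 227.8 mol NaHCO₃.
Mass: 227.8 × 84 = 19,130 g.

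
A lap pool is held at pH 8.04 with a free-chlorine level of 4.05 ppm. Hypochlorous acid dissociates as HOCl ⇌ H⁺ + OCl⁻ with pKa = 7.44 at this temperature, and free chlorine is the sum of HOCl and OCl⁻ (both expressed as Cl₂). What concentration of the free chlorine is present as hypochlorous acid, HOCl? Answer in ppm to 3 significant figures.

[OCl⁻]/[HOCl] = 10^(pH − pKa) = 10^(8.04 − 7.44) = 10^0.60 = 3.981.
Fraction as HOCl = 1 / (1 + 3.981) = 0.2008.
HOCl = 0.2008 × 4.05 ppm = 0.8131 ppm.

0.813 ppm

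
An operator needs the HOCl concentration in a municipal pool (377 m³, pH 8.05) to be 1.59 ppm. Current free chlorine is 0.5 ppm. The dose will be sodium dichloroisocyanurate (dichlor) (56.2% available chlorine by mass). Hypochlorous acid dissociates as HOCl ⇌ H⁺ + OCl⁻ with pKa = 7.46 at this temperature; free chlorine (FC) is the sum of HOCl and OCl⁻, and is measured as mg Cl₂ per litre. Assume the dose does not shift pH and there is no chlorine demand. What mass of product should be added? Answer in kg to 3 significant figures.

4.88 kg

Volume: 377 m³ = 377,000 L.
[OCl⁻]/[HOCl] = 10^(pH − pKa) = 10^(8.05 − 7.46) = 3.89; fraction as HOCl = 1/(1 + 3.89) = 0.2045.
Free chlorine required for 1.59 ppm HOCl: 1.59 / 0.2045 = 7.776 ppm.
FC to add: 7.776 − 0.5 = 7.276 mg/L as Cl₂.
Cl₂ equivalent: 7.276 mg/L × 377,000 L = 2743 g.
Product at 56.2% available Cl: 2743 / 0.562 = 4881 g.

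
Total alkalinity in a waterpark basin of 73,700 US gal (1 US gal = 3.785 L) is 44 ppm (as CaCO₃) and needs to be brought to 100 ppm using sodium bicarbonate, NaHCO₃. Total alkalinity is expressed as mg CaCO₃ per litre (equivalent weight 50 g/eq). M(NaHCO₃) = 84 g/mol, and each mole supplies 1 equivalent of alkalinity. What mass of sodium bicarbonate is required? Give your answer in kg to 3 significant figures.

26.2 kg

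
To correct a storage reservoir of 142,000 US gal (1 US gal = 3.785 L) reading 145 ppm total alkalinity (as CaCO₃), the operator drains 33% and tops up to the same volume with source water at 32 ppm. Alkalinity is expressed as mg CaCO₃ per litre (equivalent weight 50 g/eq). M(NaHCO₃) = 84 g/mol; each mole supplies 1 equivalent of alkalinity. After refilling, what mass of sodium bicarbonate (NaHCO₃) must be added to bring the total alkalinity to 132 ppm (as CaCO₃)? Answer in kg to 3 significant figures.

21.9 kg

Volume: 142,000 US gal × 3.785 L/gal = 537,470 L.
After draining 33% and refilling: 145 × 0.67 + 32 × 0.33 = 107.71 ppm.
Deficit to target: 132 − 107.71 = 24.29 mg/L.
As CaCO₃: 24.29 mg/L × 537,470 L = 13,060 g; ÷ 50 g/eq ÷ 1 = 261.1 mol NaHCO₃.
Mass: 261.1 × 84 = 21,930 g.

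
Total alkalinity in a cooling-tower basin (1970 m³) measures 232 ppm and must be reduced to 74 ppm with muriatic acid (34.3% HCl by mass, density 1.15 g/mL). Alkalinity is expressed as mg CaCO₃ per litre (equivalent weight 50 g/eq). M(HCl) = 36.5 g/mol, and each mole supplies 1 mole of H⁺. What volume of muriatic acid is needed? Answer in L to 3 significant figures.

Volume: 1970 m³ = 1,970,000 L.
Alkalinity to neutralize: (232 − 74) = 158 mg/L as CaCO₃ × 1,970,000 L = 311,300 g as CaCO₃.
Equivalents of H⁺ required: 311,300 ÷ 50 g/eq = 6225 eq = 6225 mol HCl.
Mass of HCl: 6225 × 36.5 = 227,200 g.
Mass of 34.3% solution: 227,200 / 0.343 = 662,400 g.
Volume: 662,400 g ÷ 1.15 g/mL = 576,000 mL.

576 L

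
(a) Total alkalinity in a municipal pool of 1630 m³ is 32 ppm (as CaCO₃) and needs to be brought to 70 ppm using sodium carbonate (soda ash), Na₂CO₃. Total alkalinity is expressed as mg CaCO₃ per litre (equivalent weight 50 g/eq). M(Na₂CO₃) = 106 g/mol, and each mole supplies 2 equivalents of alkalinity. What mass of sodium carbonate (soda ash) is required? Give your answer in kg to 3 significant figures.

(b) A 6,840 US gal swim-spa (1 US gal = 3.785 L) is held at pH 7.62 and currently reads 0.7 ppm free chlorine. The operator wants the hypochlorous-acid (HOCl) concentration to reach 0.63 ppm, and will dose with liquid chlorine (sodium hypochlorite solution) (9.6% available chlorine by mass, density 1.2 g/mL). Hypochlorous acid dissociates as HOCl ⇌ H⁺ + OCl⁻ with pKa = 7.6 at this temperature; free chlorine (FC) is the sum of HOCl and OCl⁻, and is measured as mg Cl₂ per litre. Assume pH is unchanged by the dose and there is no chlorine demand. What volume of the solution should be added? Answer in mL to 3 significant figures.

(a) 65.7 kg; (b) 133 mL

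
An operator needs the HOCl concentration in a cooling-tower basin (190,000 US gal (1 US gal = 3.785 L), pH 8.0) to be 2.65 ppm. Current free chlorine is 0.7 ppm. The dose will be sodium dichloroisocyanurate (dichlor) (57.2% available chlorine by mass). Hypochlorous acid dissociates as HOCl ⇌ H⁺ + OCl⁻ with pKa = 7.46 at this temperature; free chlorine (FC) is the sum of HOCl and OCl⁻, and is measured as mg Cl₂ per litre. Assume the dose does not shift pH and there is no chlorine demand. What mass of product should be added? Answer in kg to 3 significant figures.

Volume: 190,000 US gal × 3.785 L/gal = 719,150 L.
[OCl⁻]/[HOCl] = 10^(pH − pKa) = 10^(8.0 − 7.46) = 3.467; fraction as HOCl = 1/(1 + 3.467) = 0.2238.
Free chlorine required for 2.65 ppm HOCl: 2.65 / 0.2238 = 11.84 ppm.
FC to add: 11.84 − 0.7 = 11.14 mg/L as Cl₂.
Cl₂ equivalent: 11.14 mg/L × 719,150 L = 8010 g.
Product at 57.2% available Cl: 8010 / 0.572 = 14,000 g.

14.0 kg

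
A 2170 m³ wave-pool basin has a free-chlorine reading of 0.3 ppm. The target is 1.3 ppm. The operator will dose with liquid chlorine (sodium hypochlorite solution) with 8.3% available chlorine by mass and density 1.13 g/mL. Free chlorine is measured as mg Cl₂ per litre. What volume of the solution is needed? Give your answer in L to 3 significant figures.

Volume: 2170 m³ = 2,170,000 L.
Chlorine deficit: 1.3 − 0.3 = 1 ppm = 1 mg/L as Cl₂.
Cl₂ equivalent needed: 1 mg/L × 2,170,000 L = 2,170,000 mg = 2170 g.
Product at 8.3% available chlorine: 2170 / 0.083 = 26,140 g.
Volume at density 1.13 g/mL: 26,140 g ÷ 1.13 g/mL = 23,140 mL.

23.1 L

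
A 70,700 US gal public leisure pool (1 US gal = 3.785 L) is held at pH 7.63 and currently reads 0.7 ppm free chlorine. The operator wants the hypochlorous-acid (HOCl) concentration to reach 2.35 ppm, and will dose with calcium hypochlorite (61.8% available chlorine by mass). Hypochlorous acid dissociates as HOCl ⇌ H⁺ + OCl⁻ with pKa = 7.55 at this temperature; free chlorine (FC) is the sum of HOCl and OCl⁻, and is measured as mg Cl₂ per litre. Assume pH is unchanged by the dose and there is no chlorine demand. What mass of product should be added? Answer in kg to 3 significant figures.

1.94 kg

Volume: 70,700 US gal × 3.785 L/gal = 267,600 L.
[OCl⁻]/[HOCl] = 10^(pH − pKa) = 10^(7.63 − 7.55) = 1.202; fraction as HOCl = 1/(1 + 1.202) = 0.4541.
Free chlorine required for 2.35 ppm HOCl: 2.35 / 0.4541 = 5.175 ppm.
FC to add: 5.175 − 0.7 = 4.475 mg/L as Cl₂.
Cl₂ equivalent: 4.475 mg/L × 267,600 L = 1198 g.
Product at 61.8% available Cl: 1198 / 0.618 = 1938 g.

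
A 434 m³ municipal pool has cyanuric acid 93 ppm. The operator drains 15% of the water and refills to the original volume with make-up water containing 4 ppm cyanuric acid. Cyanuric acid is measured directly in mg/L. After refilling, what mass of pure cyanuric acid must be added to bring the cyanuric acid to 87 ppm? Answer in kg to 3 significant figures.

3.19 kg

Volume: 434 m³ = 434,000 L.
After draining 15% and refilling: 93 × 0.85 + 4 × 0.15 = 79.65 ppm.
Deficit to target: 87 − 79.65 = 7.35 mg/L.
Mass: 7.35 mg/L × 434,000 L = 3190 g cyanuric acid.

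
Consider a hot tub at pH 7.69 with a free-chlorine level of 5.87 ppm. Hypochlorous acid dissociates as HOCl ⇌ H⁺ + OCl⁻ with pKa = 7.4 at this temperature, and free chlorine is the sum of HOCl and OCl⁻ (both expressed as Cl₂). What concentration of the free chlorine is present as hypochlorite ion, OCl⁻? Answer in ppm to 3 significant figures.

3.88 ppm

[OCl⁻]/[HOCl] = 10^(pH − pKa) = 10^(7.69 − 7.4) = 10^0.29 = 1.95.
Fraction as HOCl = 1 / (1 + 1.95) = 0.339.
OCl⁻ = (1 − 0.339) × 5.87 ppm = 3.88 ppm.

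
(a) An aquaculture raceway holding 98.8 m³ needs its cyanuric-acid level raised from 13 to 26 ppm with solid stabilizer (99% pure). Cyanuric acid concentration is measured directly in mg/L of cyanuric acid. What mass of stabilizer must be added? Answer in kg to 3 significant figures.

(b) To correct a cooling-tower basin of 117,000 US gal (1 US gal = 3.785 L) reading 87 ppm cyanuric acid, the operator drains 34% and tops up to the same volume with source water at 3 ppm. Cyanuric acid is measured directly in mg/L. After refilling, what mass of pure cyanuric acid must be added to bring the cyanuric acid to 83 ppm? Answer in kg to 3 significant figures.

(a) Volume: 98.8 m³ = 98,800 L.
(a) CYA to add: (26 − 13) = 13 mg/L × 98,800 L = 1284 g cyanuric acid.
(a) At 99% purity: 1284 / 0.99 = 1297 g product.

(b) Volume: 117,000 US gal × 3.785 L/gal = 442,845 L.
(b) After draining 34% and refilling: 87 × 0.66 + 3 × 0.34 = 58.44 ppm.
(b) Deficit to target: 83 − 58.44 = 24.56 mg/L.
(b) Mass: 24.56 mg/L × 442,845 L = 10,880 g cyanuric acid.

(a) 1.30 kg; (b) 10.9 kg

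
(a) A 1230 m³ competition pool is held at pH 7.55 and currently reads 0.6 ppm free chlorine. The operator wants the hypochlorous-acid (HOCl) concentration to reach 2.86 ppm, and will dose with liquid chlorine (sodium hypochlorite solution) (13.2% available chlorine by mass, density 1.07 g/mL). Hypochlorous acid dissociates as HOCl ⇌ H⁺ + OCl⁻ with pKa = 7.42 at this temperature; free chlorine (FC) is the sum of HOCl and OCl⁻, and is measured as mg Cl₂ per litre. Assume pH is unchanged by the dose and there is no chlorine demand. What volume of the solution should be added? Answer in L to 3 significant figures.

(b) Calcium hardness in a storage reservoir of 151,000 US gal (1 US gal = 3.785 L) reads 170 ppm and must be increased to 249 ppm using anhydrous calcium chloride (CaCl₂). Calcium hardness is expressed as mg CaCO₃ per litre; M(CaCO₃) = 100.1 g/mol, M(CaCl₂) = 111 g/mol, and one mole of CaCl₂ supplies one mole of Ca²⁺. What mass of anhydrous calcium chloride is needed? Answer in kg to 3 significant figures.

(a) 53.3 L; (b) 50.1 kg

(a) Volume: 1230 m³ = 1,230,000 L.
(a) [OCl⁻]/[HOCl] = 10^(pH − pKa) = 10^(7.55 − 7.42) = 1.349; fraction as HOCl = 1/(1 + 1.349) = 0.4257.
(a) Free chlorine required for 2.86 ppm HOCl: 2.86 / 0.4257 = 6.718 ppm.
(a) FC to add: 6.718 − 0.6 = 6.118 mg/L as Cl₂.
(a) Cl₂ equivalent: 6.118 mg/L × 1,230,000 L = 7525 g.
(a) Product at 13.2% available Cl: 7525 / 0.132 = 57,010 g.
(a) Volume: 57,010 g ÷ 1.07 g/mL = 53,280 mL.

(b) Volume: 151,000 US gal × 3.785 L/gal = 571,535 L.
(b) Hardness to add: (249 − 170) = 79 mg/L as CaCO₃ × 571,535 L = 45,150 g as CaCO₃.
(b) Moles of Ca²⁺ (1 mol Ca²⁺ ≡ 1 mol CaCO₃): 45,150 / 100.1 g/mol = 451.1 mol.
(b) Mass of CaCl₂: 451.1 × 111 = 50,070 g.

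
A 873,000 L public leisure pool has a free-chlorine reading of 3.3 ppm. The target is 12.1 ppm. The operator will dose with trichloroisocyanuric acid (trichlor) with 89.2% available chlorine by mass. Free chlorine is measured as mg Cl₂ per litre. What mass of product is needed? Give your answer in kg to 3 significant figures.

8.61 kg

Chlorine deficit: 12.1 − 3.3 = 8.8 ppm = 8.8 mg/L as Cl₂.
Cl₂ equivalent needed: 8.8 mg/L × 873,000 L = 7,682,000 mg = 7682 g.
Product at 89.2% available chlorine: 7682 / 0.892 = 8613 g.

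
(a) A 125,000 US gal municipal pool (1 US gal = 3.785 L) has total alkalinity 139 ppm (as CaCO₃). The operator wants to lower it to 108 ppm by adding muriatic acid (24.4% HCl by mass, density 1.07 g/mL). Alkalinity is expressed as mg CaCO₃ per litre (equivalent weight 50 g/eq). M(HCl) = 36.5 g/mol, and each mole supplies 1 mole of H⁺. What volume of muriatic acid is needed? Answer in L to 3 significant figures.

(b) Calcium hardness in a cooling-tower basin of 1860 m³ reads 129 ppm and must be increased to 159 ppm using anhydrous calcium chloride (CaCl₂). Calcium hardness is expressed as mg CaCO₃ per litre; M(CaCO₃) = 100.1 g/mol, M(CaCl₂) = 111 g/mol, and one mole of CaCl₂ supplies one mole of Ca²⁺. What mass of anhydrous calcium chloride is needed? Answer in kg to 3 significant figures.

(a) Volume: 125,000 US gal × 3.785 L/gal = 473,125 L.
(a) Alkalinity to neutralize: (139 − 108) = 31 mg/L as CaCO₃ × 473,125 L = 14,670 g as CaCO₃.
(a) Equivalents of H⁺ required: 14,670 ÷ 50 g/eq = 293.3 eq = 293.3 mol HCl.
(a) Mass of HCl: 293.3 × 36.5 = 10,710 g.
(a) Mass of 24.4% solution: 10,710 / 0.244 = 43,880 g.
(a) Volume: 43,880 g ÷ 1.07 g/mL = 41,010 mL.

(b) Volume: 1860 m³ = 1,860,000 L.
(b) Hardness to add: (159 − 129) = 30 mg/L as CaCO₃ × 1,860,000 L = 55,800 g as CaCO₃.
(b) Moles of Ca²⁺ (1 mol Ca²⁺ ≡ 1 mol CaCO₃): 55,800 / 100.1 g/mol = 557.4 mol.
(b) Mass of CaCl₂: 557.4 × 111 = 61,880 g.

(a) 41.0 L; (b) 61.9 kg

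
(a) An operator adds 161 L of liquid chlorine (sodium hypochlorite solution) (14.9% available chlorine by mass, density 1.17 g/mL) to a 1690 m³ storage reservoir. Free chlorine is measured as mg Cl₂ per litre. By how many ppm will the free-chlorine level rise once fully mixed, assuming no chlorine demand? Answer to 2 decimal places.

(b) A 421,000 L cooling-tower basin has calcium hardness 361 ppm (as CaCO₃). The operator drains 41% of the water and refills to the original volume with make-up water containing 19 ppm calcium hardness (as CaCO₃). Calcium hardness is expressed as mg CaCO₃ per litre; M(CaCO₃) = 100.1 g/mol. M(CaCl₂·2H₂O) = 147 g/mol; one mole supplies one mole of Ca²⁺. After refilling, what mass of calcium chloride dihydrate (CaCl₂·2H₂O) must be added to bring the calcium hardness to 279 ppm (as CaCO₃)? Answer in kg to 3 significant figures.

(a) 16.61 ppm; (b) 36.0 kg

(a) Volume: 1690 m³ = 1,690,000 L.
(a) Mass of solution: 161 L × 1000 mL/L × 1.17 g/mL = 188,400 g.
(a) Available chlorine delivered: 188,400 g × 0.149 = 28,070 g as Cl₂.
(a) Concentration rise: 28,070 g / 1,690,000 L = 16.61 mg/L = 16.61 ppm.

(b) After draining 41% and refilling: 361 × 0.59 + 19 × 0.41 = 220.78 ppm.
(b) Deficit to target: 279 − 220.78 = 58.22 mg/L.
(b) As CaCO₃: 58.22 mg/L × 421,000 L = 24,510 g; ÷ 100.1 = 244.9 mol Ca²⁺.
(b) Mass: 244.9 × 147 = 35,990 g.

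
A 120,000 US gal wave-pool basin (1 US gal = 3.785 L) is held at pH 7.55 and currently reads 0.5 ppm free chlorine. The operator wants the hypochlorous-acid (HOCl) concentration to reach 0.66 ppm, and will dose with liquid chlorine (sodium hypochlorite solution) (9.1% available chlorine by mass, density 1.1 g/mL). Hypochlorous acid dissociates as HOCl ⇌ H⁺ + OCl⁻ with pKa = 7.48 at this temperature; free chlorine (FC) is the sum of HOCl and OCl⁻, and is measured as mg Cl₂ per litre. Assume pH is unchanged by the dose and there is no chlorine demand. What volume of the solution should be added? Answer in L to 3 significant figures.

4.24 L

Volume: 120,000 US gal × 3.785 L/gal = 454,200 L.
[OCl⁻]/[HOCl] = 10^(pH − pKa) = 10^(7.55 − 7.48) = 1.175; fraction as HOCl = 1/(1 + 1.175) = 0.4598.
Free chlorine required for 0.66 ppm HOCl: 0.66 / 0.4598 = 1.435 ppm.
FC to add: 1.435 − 0.5 = 0.9354 mg/L as Cl₂.
Cl₂ equivalent: 0.9354 mg/L × 454,200 L = 424.9 g.
Product at 9.1% available Cl: 424.9 / 0.091 = 4669 g.
Volume: 4669 g ÷ 1.1 g/mL = 4244 mL.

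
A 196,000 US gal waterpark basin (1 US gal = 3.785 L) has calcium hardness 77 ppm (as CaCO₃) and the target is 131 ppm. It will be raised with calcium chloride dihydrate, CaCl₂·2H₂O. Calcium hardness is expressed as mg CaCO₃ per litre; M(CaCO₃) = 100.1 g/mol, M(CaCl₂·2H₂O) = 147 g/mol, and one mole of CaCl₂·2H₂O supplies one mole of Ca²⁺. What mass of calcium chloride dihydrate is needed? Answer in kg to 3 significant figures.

58.8 kg

Volume: 196,000 US gal × 3.785 L/gal = 741,860 L.
Hardness to add: (131 − 77) = 54 mg/L as CaCO₃ × 741,860 L = 40,060 g as CaCO₃.
Moles of Ca²⁺ (1 mol Ca²⁺ ≡ 1 mol CaCO₃): 40,060 / 100.1 g/mol = 400.2 mol.
Mass of CaCl₂·2H₂O: 400.2 × 147 = 58,830 g.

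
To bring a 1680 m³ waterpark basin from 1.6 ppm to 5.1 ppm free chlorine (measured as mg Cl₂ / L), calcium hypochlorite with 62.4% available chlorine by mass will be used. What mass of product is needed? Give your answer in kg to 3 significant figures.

9.42 kg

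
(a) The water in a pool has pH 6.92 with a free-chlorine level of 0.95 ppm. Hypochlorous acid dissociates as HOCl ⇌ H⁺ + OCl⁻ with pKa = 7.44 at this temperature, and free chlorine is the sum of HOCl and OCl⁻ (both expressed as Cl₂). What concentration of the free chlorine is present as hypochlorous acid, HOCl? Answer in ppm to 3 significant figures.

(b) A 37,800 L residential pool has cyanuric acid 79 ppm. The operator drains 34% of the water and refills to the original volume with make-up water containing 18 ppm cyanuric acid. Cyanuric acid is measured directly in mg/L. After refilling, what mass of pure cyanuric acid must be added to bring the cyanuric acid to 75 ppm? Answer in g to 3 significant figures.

(a) 0.730 ppm; (b) 633 g

(a) [OCl⁻]/[HOCl] = 10^(pH − pKa) = 10^(6.92 − 7.44) = 10^-0.52 = 0.302.
(a) Fraction as HOCl = 1 / (1 + 0.302) = 0.7681.
(a) HOCl = 0.7681 × 0.95 ppm = 0.7296 ppm.

(b) After draining 34% and refilling: 79 × 0.66 + 18 × 0.34 = 58.26 ppm.
(b) Deficit to target: 75 − 58.26 = 16.74 mg/L.
(b) Mass: 16.74 mg/L × 37,800 L = 632.8 g cyanuric acid.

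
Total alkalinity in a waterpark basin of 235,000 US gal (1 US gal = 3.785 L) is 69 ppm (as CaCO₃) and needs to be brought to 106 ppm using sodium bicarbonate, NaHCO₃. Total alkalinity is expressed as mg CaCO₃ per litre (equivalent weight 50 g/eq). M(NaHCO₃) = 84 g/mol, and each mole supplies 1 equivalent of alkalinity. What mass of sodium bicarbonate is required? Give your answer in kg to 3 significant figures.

55.3 kg

Volume: 235,000 US gal × 3.785 L/gal = 889,475 L.
Alkalinity to add: (106 − 69) = 37 mg/L as CaCO₃ × 889,475 L = 32,910 g as CaCO₃.
Equivalents: 32,910 g ÷ 50 g/eq = 658.2 eq.
NaHCO₃ supplies 1 eq per mole → 658.2 mol.
Mass: 658.2 mol × 84 g/mol = 55,290 g.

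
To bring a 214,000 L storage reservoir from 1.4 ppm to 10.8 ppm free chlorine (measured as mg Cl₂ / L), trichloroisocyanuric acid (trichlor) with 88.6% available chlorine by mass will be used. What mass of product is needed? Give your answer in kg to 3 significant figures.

Chlorine deficit: 10.8 − 1.4 = 9.4 ppm = 9.4 mg/L as Cl₂.
Cl₂ equivalent needed: 9.4 mg/L × 214,000 L = 2,012,000 mg = 2012 g.
Product at 88.6% available chlorine: 2012 / 0.886 = 2270 g.

2.27 kg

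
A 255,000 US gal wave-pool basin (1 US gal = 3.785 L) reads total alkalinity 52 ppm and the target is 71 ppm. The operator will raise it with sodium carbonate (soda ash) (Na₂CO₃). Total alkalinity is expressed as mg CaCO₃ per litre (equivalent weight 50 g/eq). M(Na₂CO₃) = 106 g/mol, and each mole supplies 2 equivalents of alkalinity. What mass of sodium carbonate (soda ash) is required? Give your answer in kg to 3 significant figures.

19.4 kg

Volume: 255,000 US gal × 3.785 L/gal = 965,175 L.
Alkalinity to add: (71 − 52) = 19 mg/L as CaCO₃ × 965,175 L = 18,340 g as CaCO₃.
Equivalents: 18,340 g ÷ 50 g/eq = 366.8 eq.
Each mole of Na₂CO₃ supplies 2 eq, so 366.8 / 2 = 183.4 mol.
Mass: 183.4 mol × 106 g/mol = 19,440 g.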